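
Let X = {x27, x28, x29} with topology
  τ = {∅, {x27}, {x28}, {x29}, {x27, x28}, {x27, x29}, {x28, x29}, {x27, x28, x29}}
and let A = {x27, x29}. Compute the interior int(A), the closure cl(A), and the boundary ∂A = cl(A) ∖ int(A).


int(A) = {x27, x29}, cl(A) = {x27, x29}, ∂A = ∅.

Closed sets in (X, τ) are complements of opens:
  closed(X, τ) = {∅, {x27}, {x28}, {x29}, {x27, x28}, {x27, x29}, {x28, x29}, {x27, x28, x29}}.
int(A) = ⋃ {U ∈ τ : U ⊆ A}. Opens contained in A: ∅, {x27}, {x29}, {x27, x29}.
Taking the union of these: int(A) = {x27, x29}.
cl(A) = ⋂ {C closed : A ⊆ C}. Closed sets containing A: {x27, x29}, {x27, x28, x29}.
Intersecting these: cl(A) = {x27, x29}.
∂A = cl(A) ∖ int(A) = {x27, x29} ∖ {x27, x29} = ∅.


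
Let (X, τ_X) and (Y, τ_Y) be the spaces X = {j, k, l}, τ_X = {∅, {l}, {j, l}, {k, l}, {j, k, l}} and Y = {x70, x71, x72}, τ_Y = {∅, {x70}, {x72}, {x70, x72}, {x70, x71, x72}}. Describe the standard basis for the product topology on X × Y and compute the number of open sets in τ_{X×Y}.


Basis B = {∅ × ∅, {l} × {x70}, {l} × {x72}, {j, l} × {x70}, {j, l} × {x72}, {k, l} × {x70}, {k, l} × {x72}, {l} × {x70, x72}, {j, k, l} × {x70}, {j, k, l} × {x72}, {l} × {x70, x71, x72}, {j, l} × {x70, x72}, {k, l} × {x70, x72}, {j, l} × {x70, x71, x72}, {j, k, l} × {x70, x72}, {k, l} × {x70, x71, x72}, {j, k, l} × {x70, x71, x72}}; |τ_{X×Y}| = 50.

Enumerate products U × V with U ∈ τ_X, V ∈ τ_Y (deduplicated):
  ∅ × ∅ = {} (∅)
  {l} × {x70} = {(l,x70)}
  {l} × {x72} = {(l,x72)}
  {j, l} × {x70} = {(j,x70), (l,x70)}
  {j, l} × {x72} = {(j,x72), (l,x72)}
  {k, l} × {x70} = {(k,x70), (l,x70)}
  {k, l} × {x72} = {(k,x72), (l,x72)}
  {l} × {x70, x72} = {(l,x70), (l,x72)}
  {j, k, l} × {x70} = {(j,x70), (k,x70), (l,x70)}
  {j, k, l} × {x72} = {(j,x72), (k,x72), (l,x72)}
  {l} × {x70, x71, x72} = {(l,x70), (l,x71), (l,x72)}
  {j, l} × {x70, x72} = {(j,x70), (j,x72), (l,x70), (l,x72)}
  {k, l} × {x70, x72} = {(k,x70), (k,x72), (l,x70), (l,x72)}
  {j, l} × {x70, x71, x72} = {(j,x70), (j,x71), (j,x72), (l,x70), (l,x71), (l,x72)}
  {j, k, l} × {x70, x72} = {(j,x70), (j,x72), (k,x70), (k,x72), (l,x70), (l,x72)}
  {k, l} × {x70, x71, x72} = {(k,x70), (k,x71), (k,x72), (l,x70), (l,x71), (l,x72)}
  {j, k, l} × {x70, x71, x72} = {(j,x70), (j,x71), (j,x72), (k,x70), (k,x71), (k,x72), (l,x70), (l,x71), (l,x72)}
These 17 distinct sets form the basis B.
Close under arbitrary unions to get τ_{X×Y}; counting gives |τ_{X×Y}| = 50.


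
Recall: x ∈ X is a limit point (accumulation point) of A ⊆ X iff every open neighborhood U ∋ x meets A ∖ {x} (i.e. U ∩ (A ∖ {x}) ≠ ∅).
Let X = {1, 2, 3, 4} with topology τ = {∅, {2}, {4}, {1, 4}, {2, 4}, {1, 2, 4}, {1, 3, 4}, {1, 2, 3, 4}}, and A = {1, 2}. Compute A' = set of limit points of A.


A' = {3}

For each x ∈ X, list the open sets U ∈ τ with x ∈ U, then check whether U ∩ (A ∖ {x}) ≠ ∅ for every such U.
  x = 1: open {1, 4} ∋ x has {1, 4} ∩ (A ∖ {1}) = ∅, so x is NOT a limit point.
  x = 2: open {2} ∋ x has {2} ∩ (A ∖ {2}) = ∅, so x is NOT a limit point.
  x = 3: opens ∋ x are {1, 3, 4}, {1, 2, 3, 4}; each meets A ∖ {3}, so x IS a limit point.
  x = 4: open {4} ∋ x has {4} ∩ (A ∖ {4}) = ∅, so x is NOT a limit point.
Collecting: A' = {3}.


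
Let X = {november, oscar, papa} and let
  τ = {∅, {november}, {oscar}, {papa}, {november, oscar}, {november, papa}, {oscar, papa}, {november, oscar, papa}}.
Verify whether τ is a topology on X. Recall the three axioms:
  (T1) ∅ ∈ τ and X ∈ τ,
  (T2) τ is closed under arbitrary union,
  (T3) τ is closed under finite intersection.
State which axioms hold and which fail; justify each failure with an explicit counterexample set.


τ IS a topology on X.

Axiom (T1): ∅ ∈ τ? Yes; X ∈ τ? Yes.
Axiom (T2/T3): check pairwise unions and intersections of members of τ.
All pairwise intersections and unions checked — each lies in τ. Therefore τ satisfies (T1), (T2), (T3): it IS a topology on X.


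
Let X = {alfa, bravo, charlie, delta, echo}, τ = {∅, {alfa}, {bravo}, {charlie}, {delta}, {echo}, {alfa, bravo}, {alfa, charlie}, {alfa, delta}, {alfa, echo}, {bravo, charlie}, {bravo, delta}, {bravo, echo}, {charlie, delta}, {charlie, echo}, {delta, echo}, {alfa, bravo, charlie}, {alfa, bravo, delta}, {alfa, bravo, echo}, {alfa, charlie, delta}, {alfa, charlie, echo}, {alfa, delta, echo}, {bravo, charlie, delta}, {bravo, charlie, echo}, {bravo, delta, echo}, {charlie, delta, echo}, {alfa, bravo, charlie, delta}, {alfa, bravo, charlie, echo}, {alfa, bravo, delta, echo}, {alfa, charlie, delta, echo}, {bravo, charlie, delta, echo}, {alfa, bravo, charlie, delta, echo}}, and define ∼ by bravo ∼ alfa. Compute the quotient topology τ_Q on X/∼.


X/∼ = {[alfa=bravo], [charlie], [delta], [echo]}; |τ_Q| = 16.

Equivalence classes: [alfa=bravo], [charlie], [delta], [echo].
Quotient map π: X → X/∼ sends alfa ↦ [alfa=bravo], bravo ↦ [alfa=bravo], charlie ↦ [charlie], delta ↦ [delta], echo ↦ [echo].
For each subset V ⊆ X/∼, compute π^{-1}(V) ⊆ X and check whether π^{-1}(V) ∈ τ. V is open in τ_Q iff π^{-1}(V) ∈ τ.
  V = {}: π^{-1}(V) = ∅ ∈ τ ✓.
  V = {[alfa=bravo]}: π^{-1}(V) = {alfa, bravo} ∈ τ ✓.
  V = {[charlie]}: π^{-1}(V) = {charlie} ∈ τ ✓.
  V = {[alfa=bravo], [charlie]}: π^{-1}(V) = {alfa, bravo, charlie} ∈ τ ✓.
  V = {[delta]}: π^{-1}(V) = {delta} ∈ τ ✓.
  V = {[alfa=bravo], [delta]}: π^{-1}(V) = {alfa, bravo, delta} ∈ τ ✓.
  V = {[charlie], [delta]}: π^{-1}(V) = {charlie, delta} ∈ τ ✓.
  V = {[alfa=bravo], [charlie], [delta]}: π^{-1}(V) = {alfa, bravo, charlie, delta} ∈ τ ✓.
  V = {[echo]}: π^{-1}(V) = {echo} ∈ τ ✓.
  V = {[alfa=bravo], [echo]}: π^{-1}(V) = {alfa, bravo, echo} ∈ τ ✓.
  V = {[charlie], [echo]}: π^{-1}(V) = {charlie, echo} ∈ τ ✓.
  V = {[alfa=bravo], [charlie], [echo]}: π^{-1}(V) = {alfa, bravo, charlie, echo} ∈ τ ✓.
  V = {[delta], [echo]}: π^{-1}(V) = {delta, echo} ∈ τ ✓.
  V = {[alfa=bravo], [delta], [echo]}: π^{-1}(V) = {alfa, bravo, delta, echo} ∈ τ ✓.
  V = {[charlie], [delta], [echo]}: π^{-1}(V) = {charlie, delta, echo} ∈ τ ✓.
  V = {[alfa=bravo], [charlie], [delta], [echo]}: π^{-1}(V) = {alfa, bravo, charlie, delta, echo} ∈ τ ✓.
Open sets in the quotient: τ_Q = {{}, {[alfa=bravo]}, {[charlie]}, {[alfa=bravo], [charlie]}, {[delta]}, {[alfa=bravo], [delta]}, {[charlie], [delta]}, {[alfa=bravo], [charlie], [delta]}, {[echo]}, {[alfa=bravo], [echo]}, {[charlie], [echo]}, {[alfa=bravo], [charlie], [echo]}, {[delta], [echo]}, {[alfa=bravo], [delta], [echo]}, {[charlie], [delta], [echo]}, {[alfa=bravo], [charlie], [delta], [echo]}} (16 elements).


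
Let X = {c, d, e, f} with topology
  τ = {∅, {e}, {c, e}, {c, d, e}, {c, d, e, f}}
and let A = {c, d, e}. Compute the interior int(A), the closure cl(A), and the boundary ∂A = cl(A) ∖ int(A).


int(A) = {c, d, e}, cl(A) = {c, d, e, f}, ∂A = {f}.

Closed sets in (X, τ) are complements of opens:
  closed(X, τ) = {∅, {f}, {d, f}, {c, d, f}, {c, d, e, f}}.
int(A) = ⋃ {U ∈ τ : U ⊆ A}. Opens contained in A: ∅, {e}, {c, e}, {c, d, e}.
Taking the union of these: int(A) = {c, d, e}.
cl(A) = ⋂ {C closed : A ⊆ C}. Closed sets containing A: {c, d, e, f}.
Intersecting these: cl(A) = {c, d, e, f}.
∂A = cl(A) ∖ int(A) = {c, d, e, f} ∖ {c, d, e} = {f}.


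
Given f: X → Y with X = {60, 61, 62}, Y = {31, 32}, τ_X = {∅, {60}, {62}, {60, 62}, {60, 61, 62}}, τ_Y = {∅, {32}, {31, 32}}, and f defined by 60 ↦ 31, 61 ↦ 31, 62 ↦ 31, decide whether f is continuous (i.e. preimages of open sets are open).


f IS continuous.

Compute f^{-1}(U) for each U ∈ τ_Y:
  U = ∅: f^{-1}(U) = ∅ ∈ τ_X ✓.
  U = {32}: f^{-1}(U) = ∅ ∈ τ_X ✓.
  U = {31, 32}: f^{-1}(U) = {60, 61, 62} ∈ τ_X ✓.
Every preimage lies in τ_X, so f IS continuous.


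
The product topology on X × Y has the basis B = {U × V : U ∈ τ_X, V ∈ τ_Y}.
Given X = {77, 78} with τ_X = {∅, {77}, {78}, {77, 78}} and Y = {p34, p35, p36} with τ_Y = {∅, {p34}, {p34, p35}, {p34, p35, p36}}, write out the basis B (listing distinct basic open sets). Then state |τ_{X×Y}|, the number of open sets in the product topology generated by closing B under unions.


Basis B = {∅ × ∅, {77} × {p34}, {78} × {p34}, {77} × {p34, p35}, {77, 78} × {p34}, {78} × {p34, p35}, {77} × {p34, p35, p36}, {78} × {p34, p35, p36}, {77, 78} × {p34, p35}, {77, 78} × {p34, p35, p36}}; |τ_{X×Y}| = 16.

Enumerate products U × V with U ∈ τ_X, V ∈ τ_Y (deduplicated):
  ∅ × ∅ = {} (∅)
  {77} × {p34} = {(77,p34)}
  {78} × {p34} = {(78,p34)}
  {77} × {p34, p35} = {(77,p34), (77,p35)}
  {77, 78} × {p34} = {(77,p34), (78,p34)}
  {78} × {p34, p35} = {(78,p34), (78,p35)}
  {77} × {p34, p35, p36} = {(77,p34), (77,p35), (77,p36)}
  {78} × {p34, p35, p36} = {(78,p34), (78,p35), (78,p36)}
  {77, 78} × {p34, p35} = {(77,p34), (77,p35), (78,p34), (78,p35)}
  {77, 78} × {p34, p35, p36} = {(77,p34), (77,p35), (77,p36), (78,p34), (78,p35), (78,p36)}
These 10 distinct sets form the basis B.
Close under arbitrary unions to get τ_{X×Y}; counting gives |τ_{X×Y}| = 16.


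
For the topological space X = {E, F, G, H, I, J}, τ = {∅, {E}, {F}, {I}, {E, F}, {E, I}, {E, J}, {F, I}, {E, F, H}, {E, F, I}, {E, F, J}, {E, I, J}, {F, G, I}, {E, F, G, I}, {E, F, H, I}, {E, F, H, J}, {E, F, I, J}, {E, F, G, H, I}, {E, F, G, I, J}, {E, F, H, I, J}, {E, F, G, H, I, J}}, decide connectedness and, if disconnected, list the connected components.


(X, τ) is connected.

Find clopen sets (U ∈ τ with X ∖ U ∈ τ):
  U = ∅, X ∖ U = {E, F, G, H, I, J} — both open, so U is clopen.
  U = {E, F, G, H, I, J}, X ∖ U = ∅ — both open, so U is clopen.
Only trivial clopens (∅ and X) exist, so (X, τ) is connected.
Compute connected components by grouping points that agree on all clopens:
  component: {E, F, G, H, I, J}


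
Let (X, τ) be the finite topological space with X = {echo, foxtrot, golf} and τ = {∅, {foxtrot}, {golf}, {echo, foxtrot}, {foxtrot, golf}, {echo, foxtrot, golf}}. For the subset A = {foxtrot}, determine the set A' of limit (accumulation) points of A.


A' = {echo}

For each x ∈ X, list the open sets U ∈ τ with x ∈ U, then check whether U ∩ (A ∖ {x}) ≠ ∅ for every such U.
  x = echo: opens ∋ x are {echo, foxtrot}, {echo, foxtrot, golf}; each meets A ∖ {echo}, so x IS a limit point.
  x = foxtrot: open {foxtrot} ∋ x has {foxtrot} ∩ (A ∖ {foxtrot}) = ∅, so x is NOT a limit point.
  x = golf: open {golf} ∋ x has {golf} ∩ (A ∖ {golf}) = ∅, so x is NOT a limit point.
Collecting: A' = {echo}.


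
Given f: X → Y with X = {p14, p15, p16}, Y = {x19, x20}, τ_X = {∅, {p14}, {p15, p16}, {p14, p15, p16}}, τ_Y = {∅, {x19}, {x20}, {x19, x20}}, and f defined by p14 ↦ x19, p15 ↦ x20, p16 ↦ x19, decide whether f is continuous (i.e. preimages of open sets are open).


f is NOT continuous.

Compute f^{-1}(U) for each U ∈ τ_Y:
  U = ∅: f^{-1}(U) = ∅ ∈ τ_X ✓.
  U = {x19}: f^{-1}(U) = {p14, p16} ∉ τ_X ✗.
  U = {x20}: f^{-1}(U) = {p15} ∉ τ_X ✗.
  U = {x19, x20}: f^{-1}(U) = {p14, p15, p16} ∈ τ_X ✓.
Found U = {x19} with f^{-1}(U) = {p14, p16} not in τ_X. Therefore f is NOT continuous.


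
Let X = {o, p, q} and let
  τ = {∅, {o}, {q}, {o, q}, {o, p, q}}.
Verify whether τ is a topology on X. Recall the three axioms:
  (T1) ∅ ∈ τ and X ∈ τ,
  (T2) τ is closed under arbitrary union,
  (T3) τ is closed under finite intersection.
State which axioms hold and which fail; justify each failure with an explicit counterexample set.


τ IS a topology on X.

Axiom (T1): ∅ ∈ τ? Yes; X ∈ τ? Yes.
Axiom (T2/T3): check pairwise unions and intersections of members of τ.
All pairwise intersections and unions checked — each lies in τ. Therefore τ satisfies (T1), (T2), (T3): it IS a topology on X.


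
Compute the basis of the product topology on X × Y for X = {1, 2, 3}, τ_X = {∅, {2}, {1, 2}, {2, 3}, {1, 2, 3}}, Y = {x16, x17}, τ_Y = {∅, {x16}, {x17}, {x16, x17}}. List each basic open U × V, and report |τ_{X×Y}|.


Basis B = {∅ × ∅, {2} × {x16}, {2} × {x17}, {1, 2} × {x16}, {1, 2} × {x17}, {2} × {x16, x17}, {2, 3} × {x16}, {2, 3} × {x17}, {1, 2, 3} × {x16}, {1, 2, 3} × {x17}, {1, 2} × {x16, x17}, {2, 3} × {x16, x17}, {1, 2, 3} × {x16, x17}}; |τ_{X×Y}| = 25.

Enumerate products U × V with U ∈ τ_X, V ∈ τ_Y (deduplicated):
  ∅ × ∅ = {} (∅)
  {2} × {x16} = {(2,x16)}
  {2} × {x17} = {(2,x17)}
  {1, 2} × {x16} = {(1,x16), (2,x16)}
  {1, 2} × {x17} = {(1,x17), (2,x17)}
  {2} × {x16, x17} = {(2,x16), (2,x17)}
  {2, 3} × {x16} = {(2,x16), (3,x16)}
  {2, 3} × {x17} = {(2,x17), (3,x17)}
  {1, 2, 3} × {x16} = {(1,x16), (2,x16), (3,x16)}
  {1, 2, 3} × {x17} = {(1,x17), (2,x17), (3,x17)}
  {1, 2} × {x16, x17} = {(1,x16), (1,x17), (2,x16), (2,x17)}
  {2, 3} × {x16, x17} = {(2,x16), (2,x17), (3,x16), (3,x17)}
  {1, 2, 3} × {x16, x17} = {(1,x16), (1,x17), (2,x16), (2,x17), (3,x16), (3,x17)}
These 13 distinct sets form the basis B.
Close under arbitrary unions to get τ_{X×Y}; counting gives |τ_{X×Y}| = 25.


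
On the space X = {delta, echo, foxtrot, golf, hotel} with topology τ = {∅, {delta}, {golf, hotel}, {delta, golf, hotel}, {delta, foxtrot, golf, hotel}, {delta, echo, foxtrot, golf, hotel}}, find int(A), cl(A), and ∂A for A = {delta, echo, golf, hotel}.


int(A) = {delta, golf, hotel}, cl(A) = {delta, echo, foxtrot, golf, hotel}, ∂A = {echo, foxtrot}.

Closed sets in (X, τ) are complements of opens:
  closed(X, τ) = {∅, {echo}, {echo, foxtrot}, {delta, echo, foxtrot}, {echo, foxtrot, golf, hotel}, {delta, echo, foxtrot, golf, hotel}}.
int(A) = ⋃ {U ∈ τ : U ⊆ A}. Opens contained in A: ∅, {delta}, {golf, hotel}, {delta, golf, hotel}.
Taking the union of these: int(A) = {delta, golf, hotel}.
cl(A) = ⋂ {C closed : A ⊆ C}. Closed sets containing A: {delta, echo, foxtrot, golf, hotel}.
Intersecting these: cl(A) = {delta, echo, foxtrot, golf, hotel}.
∂A = cl(A) ∖ int(A) = {delta, echo, foxtrot, golf, hotel} ∖ {delta, golf, hotel} = {echo, foxtrot}.


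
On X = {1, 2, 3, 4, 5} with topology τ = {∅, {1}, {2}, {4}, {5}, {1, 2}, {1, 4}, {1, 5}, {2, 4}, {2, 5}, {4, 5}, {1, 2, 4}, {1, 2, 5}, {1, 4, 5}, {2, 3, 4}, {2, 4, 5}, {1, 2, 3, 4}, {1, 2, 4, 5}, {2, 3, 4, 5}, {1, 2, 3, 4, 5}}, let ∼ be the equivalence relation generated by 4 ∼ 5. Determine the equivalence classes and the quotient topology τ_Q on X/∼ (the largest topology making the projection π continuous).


X/∼ = {[1], [2], [3], [4=5]}; |τ_Q| = 10.

Equivalence classes: [1], [2], [3], [4=5].
Quotient map π: X → X/∼ sends 1 ↦ [1], 2 ↦ [2], 3 ↦ [3], 4 ↦ [4=5], 5 ↦ [4=5].
For each subset V ⊆ X/∼, compute π^{-1}(V) ⊆ X and check whether π^{-1}(V) ∈ τ. V is open in τ_Q iff π^{-1}(V) ∈ τ.
  V = {}: π^{-1}(V) = ∅ ∈ τ ✓.
  V = {[1]}: π^{-1}(V) = {1} ∈ τ ✓.
  V = {[2]}: π^{-1}(V) = {2} ∈ τ ✓.
  V = {[1], [2]}: π^{-1}(V) = {1, 2} ∈ τ ✓.
  V = {[3]}: π^{-1}(V) = {3} ∉ τ ✗.
  V = {[1], [3]}: π^{-1}(V) = {1, 3} ∉ τ ✗.
  V = {[2], [3]}: π^{-1}(V) = {2, 3} ∉ τ ✗.
  V = {[1], [2], [3]}: π^{-1}(V) = {1, 2, 3} ∉ τ ✗.
  V = {[4=5]}: π^{-1}(V) = {4, 5} ∈ τ ✓.
  V = {[1], [4=5]}: π^{-1}(V) = {1, 4, 5} ∈ τ ✓.
  V = {[2], [4=5]}: π^{-1}(V) = {2, 4, 5} ∈ τ ✓.
  V = {[1], [2], [4=5]}: π^{-1}(V) = {1, 2, 4, 5} ∈ τ ✓.
  V = {[3], [4=5]}: π^{-1}(V) = {3, 4, 5} ∉ τ ✗.
  V = {[1], [3], [4=5]}: π^{-1}(V) = {1, 3, 4, 5} ∉ τ ✗.
  V = {[2], [3], [4=5]}: π^{-1}(V) = {2, 3, 4, 5} ∈ τ ✓.
  V = {[1], [2], [3], [4=5]}: π^{-1}(V) = {1, 2, 3, 4, 5} ∈ τ ✓.
Open sets in the quotient: τ_Q = {{}, {[1]}, {[2]}, {[1], [2]}, {[4=5]}, {[1], [4=5]}, {[2], [4=5]}, {[1], [2], [4=5]}, {[2], [3], [4=5]}, {[1], [2], [3], [4=5]}} (10 elements).


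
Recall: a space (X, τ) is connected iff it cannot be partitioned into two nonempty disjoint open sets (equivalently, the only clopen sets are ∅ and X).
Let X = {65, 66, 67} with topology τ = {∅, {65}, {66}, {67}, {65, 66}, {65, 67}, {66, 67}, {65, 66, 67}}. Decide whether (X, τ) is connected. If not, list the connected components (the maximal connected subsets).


(X, τ) is disconnected; components = [{65}, {66}, {67}].

Find clopen sets (U ∈ τ with X ∖ U ∈ τ):
  U = ∅, X ∖ U = {65, 66, 67} — both open, so U is clopen.
  U = {65}, X ∖ U = {66, 67} — both open, so U is clopen.
  U = {66}, X ∖ U = {65, 67} — both open, so U is clopen.
  U = {67}, X ∖ U = {65, 66} — both open, so U is clopen.
  U = {65, 66}, X ∖ U = {67} — both open, so U is clopen.
  U = {65, 67}, X ∖ U = {66} — both open, so U is clopen.
  U = {66, 67}, X ∖ U = {65} — both open, so U is clopen.
  U = {65, 66, 67}, X ∖ U = ∅ — both open, so U is clopen.
Nontrivial clopen(s) exist: e.g. {65, 67}. So (X, τ) is disconnected.
Compute connected components by grouping points that agree on all clopens:
  component: {65}
  component: {66}
  component: {67}


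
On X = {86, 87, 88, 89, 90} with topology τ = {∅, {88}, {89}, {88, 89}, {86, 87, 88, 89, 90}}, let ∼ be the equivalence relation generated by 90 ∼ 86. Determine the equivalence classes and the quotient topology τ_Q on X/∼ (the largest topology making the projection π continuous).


X/∼ = {[86=90], [87], [88], [89]}; |τ_Q| = 5.

Equivalence classes: [86=90], [87], [88], [89].
Quotient map π: X → X/∼ sends 86 ↦ [86=90], 87 ↦ [87], 88 ↦ [88], 89 ↦ [89], 90 ↦ [86=90].
For each subset V ⊆ X/∼, compute π^{-1}(V) ⊆ X and check whether π^{-1}(V) ∈ τ. V is open in τ_Q iff π^{-1}(V) ∈ τ.
  V = {}: π^{-1}(V) = ∅ ∈ τ ✓.
  V = {[86=90]}: π^{-1}(V) = {86, 90} ∉ τ ✗.
  V = {[87]}: π^{-1}(V) = {87} ∉ τ ✗.
  V = {[86=90], [87]}: π^{-1}(V) = {86, 87, 90} ∉ τ ✗.
  V = {[88]}: π^{-1}(V) = {88} ∈ τ ✓.
  V = {[86=90], [88]}: π^{-1}(V) = {86, 88, 90} ∉ τ ✗.
  V = {[87], [88]}: π^{-1}(V) = {87, 88} ∉ τ ✗.
  V = {[86=90], [87], [88]}: π^{-1}(V) = {86, 87, 88, 90} ∉ τ ✗.
  V = {[89]}: π^{-1}(V) = {89} ∈ τ ✓.
  V = {[86=90], [89]}: π^{-1}(V) = {86, 89, 90} ∉ τ ✗.
  V = {[87], [89]}: π^{-1}(V) = {87, 89} ∉ τ ✗.
  V = {[86=90], [87], [89]}: π^{-1}(V) = {86, 87, 89, 90} ∉ τ ✗.
  V = {[88], [89]}: π^{-1}(V) = {88, 89} ∈ τ ✓.
  V = {[86=90], [88], [89]}: π^{-1}(V) = {86, 88, 89, 90} ∉ τ ✗.
  V = {[87], [88], [89]}: π^{-1}(V) = {87, 88, 89} ∉ τ ✗.
  V = {[86=90], [87], [88], [89]}: π^{-1}(V) = {86, 87, 88, 89, 90} ∈ τ ✓.
Open sets in the quotient: τ_Q = {{}, {[88]}, {[89]}, {[88], [89]}, {[86=90], [87], [88], [89]}} (5 elements).


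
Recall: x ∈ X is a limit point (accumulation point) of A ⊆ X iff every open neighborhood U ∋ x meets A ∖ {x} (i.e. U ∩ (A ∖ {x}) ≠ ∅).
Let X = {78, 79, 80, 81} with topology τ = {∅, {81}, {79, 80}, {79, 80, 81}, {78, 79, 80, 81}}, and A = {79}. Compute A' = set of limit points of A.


A' = {78, 80}

For each x ∈ X, list the open sets U ∈ τ with x ∈ U, then check whether U ∩ (A ∖ {x}) ≠ ∅ for every such U.
  x = 78: opens ∋ x are {78, 79, 80, 81}; each meets A ∖ {78}, so x IS a limit point.
  x = 79: open {79, 80} ∋ x has {79, 80} ∩ (A ∖ {79}) = ∅, so x is NOT a limit point.
  x = 80: opens ∋ x are {79, 80}, {79, 80, 81}, {78, 79, 80, 81}; each meets A ∖ {80}, so x IS a limit point.
  x = 81: open {81} ∋ x has {81} ∩ (A ∖ {81}) = ∅, so x is NOT a limit point.
Collecting: A' = {78, 80}.


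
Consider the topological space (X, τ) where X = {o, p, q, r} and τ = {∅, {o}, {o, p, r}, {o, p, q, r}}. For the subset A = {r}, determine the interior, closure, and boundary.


int(A) = ∅, cl(A) = {p, q, r}, ∂A = {p, q, r}.

Closed sets in (X, τ) are complements of opens:
  closed(X, τ) = {∅, {q}, {p, q, r}, {o, p, q, r}}.
int(A) = ⋃ {U ∈ τ : U ⊆ A}. Opens contained in A: ∅.
Taking the union of these: int(A) = ∅.
cl(A) = ⋂ {C closed : A ⊆ C}. Closed sets containing A: {p, q, r}, {o, p, q, r}.
Intersecting these: cl(A) = {p, q, r}.
∂A = cl(A) ∖ int(A) = {p, q, r} ∖ ∅ = {p, q, r}.


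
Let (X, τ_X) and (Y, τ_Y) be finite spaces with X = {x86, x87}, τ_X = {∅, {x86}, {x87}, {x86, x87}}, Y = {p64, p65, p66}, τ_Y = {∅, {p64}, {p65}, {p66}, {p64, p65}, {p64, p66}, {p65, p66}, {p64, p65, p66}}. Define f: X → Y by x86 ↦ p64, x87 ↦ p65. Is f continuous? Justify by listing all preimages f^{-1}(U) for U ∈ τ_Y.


f IS continuous.

Compute f^{-1}(U) for each U ∈ τ_Y:
  U = ∅: f^{-1}(U) = ∅ ∈ τ_X ✓.
  U = {p64}: f^{-1}(U) = {x86} ∈ τ_X ✓.
  U = {p65}: f^{-1}(U) = {x87} ∈ τ_X ✓.
  U = {p66}: f^{-1}(U) = ∅ ∈ τ_X ✓.
  U = {p64, p65}: f^{-1}(U) = {x86, x87} ∈ τ_X ✓.
  U = {p64, p66}: f^{-1}(U) = {x86} ∈ τ_X ✓.
  U = {p65, p66}: f^{-1}(U) = {x87} ∈ τ_X ✓.
  U = {p64, p65, p66}: f^{-1}(U) = {x86, x87} ∈ τ_X ✓.
Every preimage lies in τ_X, so f IS continuous.


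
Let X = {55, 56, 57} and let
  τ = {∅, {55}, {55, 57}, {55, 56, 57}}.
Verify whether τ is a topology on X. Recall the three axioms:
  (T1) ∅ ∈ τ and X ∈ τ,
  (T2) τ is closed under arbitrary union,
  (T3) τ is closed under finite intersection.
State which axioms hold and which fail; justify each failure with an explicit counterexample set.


τ IS a topology on X.

Axiom (T1): ∅ ∈ τ? Yes; X ∈ τ? Yes.
Axiom (T2/T3): check pairwise unions and intersections of members of τ.
All pairwise intersections and unions checked — each lies in τ. Therefore τ satisfies (T1), (T2), (T3): it IS a topology on X.


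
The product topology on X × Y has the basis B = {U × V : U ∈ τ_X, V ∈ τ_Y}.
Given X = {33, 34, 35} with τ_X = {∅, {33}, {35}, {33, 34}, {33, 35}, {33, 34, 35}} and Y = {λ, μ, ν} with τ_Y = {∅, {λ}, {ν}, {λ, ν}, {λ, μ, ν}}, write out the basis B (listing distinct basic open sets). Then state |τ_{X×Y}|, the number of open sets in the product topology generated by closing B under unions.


Basis B = {∅ × ∅, {33} × {λ}, {33} × {ν}, {35} × {λ}, {35} × {ν}, {33} × {λ, ν}, {33, 34} × {λ}, {33, 35} × {λ}, {33, 34} × {ν}, {33, 35} × {ν}, {35} × {λ, ν}, {33} × {λ, μ, ν}, {33, 34, 35} × {λ}, {33, 34, 35} × {ν}, {35} × {λ, μ, ν}, {33, 34} × {λ, ν}, {33, 35} × {λ, ν}, {33, 34} × {λ, μ, ν}, {33, 35} × {λ, μ, ν}, {33, 34, 35} × {λ, ν}, {33, 34, 35} × {λ, μ, ν}}; |τ_{X×Y}| = 70.

Enumerate products U × V with U ∈ τ_X, V ∈ τ_Y (deduplicated):
  ∅ × ∅ = {} (∅)
  {33} × {λ} = {(33,λ)}
  {33} × {ν} = {(33,ν)}
  {35} × {λ} = {(35,λ)}
  {35} × {ν} = {(35,ν)}
  {33} × {λ, ν} = {(33,λ), (33,ν)}
  {33, 34} × {λ} = {(33,λ), (34,λ)}
  {33, 35} × {λ} = {(33,λ), (35,λ)}
  {33, 34} × {ν} = {(33,ν), (34,ν)}
  {33, 35} × {ν} = {(33,ν), (35,ν)}
  {35} × {λ, ν} = {(35,λ), (35,ν)}
  {33} × {λ, μ, ν} = {(33,λ), (33,μ), (33,ν)}
  {33, 34, 35} × {λ} = {(33,λ), (34,λ), (35,λ)}
  {33, 34, 35} × {ν} = {(33,ν), (34,ν), (35,ν)}
  {35} × {λ, μ, ν} = {(35,λ), (35,μ), (35,ν)}
  {33, 34} × {λ, ν} = {(33,λ), (33,ν), (34,λ), (34,ν)}
  {33, 35} × {λ, ν} = {(33,λ), (33,ν), (35,λ), (35,ν)}
  {33, 34} × {λ, μ, ν} = {(33,λ), (33,μ), (33,ν), (34,λ), (34,μ), (34,ν)}
  {33, 35} × {λ, μ, ν} = {(33,λ), (33,μ), (33,ν), (35,λ), (35,μ), (35,ν)}
  {33, 34, 35} × {λ, ν} = {(33,λ), (33,ν), (34,λ), (34,ν), (35,λ), (35,ν)}
  {33, 34, 35} × {λ, μ, ν} = {(33,λ), (33,μ), (33,ν), (34,λ), (34,μ), (34,ν), (35,λ), (35,μ), (35,ν)}
These 21 distinct sets form the basis B.
Close under arbitrary unions to get τ_{X×Y}; counting gives |τ_{X×Y}| = 70.


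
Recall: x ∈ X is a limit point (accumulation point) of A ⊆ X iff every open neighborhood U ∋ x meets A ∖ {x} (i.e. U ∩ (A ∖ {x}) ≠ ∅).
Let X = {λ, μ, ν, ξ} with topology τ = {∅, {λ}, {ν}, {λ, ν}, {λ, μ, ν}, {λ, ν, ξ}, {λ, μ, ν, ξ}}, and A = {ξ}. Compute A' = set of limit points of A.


A' = ∅

For each x ∈ X, list the open sets U ∈ τ with x ∈ U, then check whether U ∩ (A ∖ {x}) ≠ ∅ for every such U.
  x = λ: open {λ} ∋ x has {λ} ∩ (A ∖ {λ}) = ∅, so x is NOT a limit point.
  x = μ: open {λ, μ, ν} ∋ x has {λ, μ, ν} ∩ (A ∖ {μ}) = ∅, so x is NOT a limit point.
  x = ν: open {ν} ∋ x has {ν} ∩ (A ∖ {ν}) = ∅, so x is NOT a limit point.
  x = ξ: open {λ, ν, ξ} ∋ x has {λ, ν, ξ} ∩ (A ∖ {ξ}) = ∅, so x is NOT a limit point.
Collecting: A' = ∅.


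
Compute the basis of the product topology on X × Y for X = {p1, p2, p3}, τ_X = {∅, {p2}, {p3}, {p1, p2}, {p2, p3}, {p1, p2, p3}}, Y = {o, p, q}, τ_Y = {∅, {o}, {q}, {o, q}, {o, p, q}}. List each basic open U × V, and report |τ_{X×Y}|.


Basis B = {∅ × ∅, {p2} × {o}, {p2} × {q}, {p3} × {o}, {p3} × {q}, {p1, p2} × {o}, {p1, p2} × {q}, {p2} × {o, q}, {p2, p3} × {o}, {p2, p3} × {q}, {p3} × {o, q}, {p1, p2, p3} × {o}, {p1, p2, p3} × {q}, {p2} × {o, p, q}, {p3} × {o, p, q}, {p1, p2} × {o, q}, {p2, p3} × {o, q}, {p1, p2} × {o, p, q}, {p1, p2, p3} × {o, q}, {p2, p3} × {o, p, q}, {p1, p2, p3} × {o, p, q}}; |τ_{X×Y}| = 70.

Enumerate products U × V with U ∈ τ_X, V ∈ τ_Y (deduplicated):
  ∅ × ∅ = {} (∅)
  {p2} × {o} = {(p2,o)}
  {p2} × {q} = {(p2,q)}
  {p3} × {o} = {(p3,o)}
  {p3} × {q} = {(p3,q)}
  {p1, p2} × {o} = {(p1,o), (p2,o)}
  {p1, p2} × {q} = {(p1,q), (p2,q)}
  {p2} × {o, q} = {(p2,o), (p2,q)}
  {p2, p3} × {o} = {(p2,o), (p3,o)}
  {p2, p3} × {q} = {(p2,q), (p3,q)}
  {p3} × {o, q} = {(p3,o), (p3,q)}
  {p1, p2, p3} × {o} = {(p1,o), (p2,o), (p3,o)}
  {p1, p2, p3} × {q} = {(p1,q), (p2,q), (p3,q)}
  {p2} × {o, p, q} = {(p2,o), (p2,p), (p2,q)}
  {p3} × {o, p, q} = {(p3,o), (p3,p), (p3,q)}
  {p1, p2} × {o, q} = {(p1,o), (p1,q), (p2,o), (p2,q)}
  {p2, p3} × {o, q} = {(p2,o), (p2,q), (p3,o), (p3,q)}
  {p1, p2} × {o, p, q} = {(p1,o), (p1,p), (p1,q), (p2,o), (p2,p), (p2,q)}
  {p1, p2, p3} × {o, q} = {(p1,o), (p1,q), (p2,o), (p2,q), (p3,o), (p3,q)}
  {p2, p3} × {o, p, q} = {(p2,o), (p2,p), (p2,q), (p3,o), (p3,p), (p3,q)}
  {p1, p2, p3} × {o, p, q} = {(p1,o), (p1,p), (p1,q), (p2,o), (p2,p), (p2,q), (p3,o), (p3,p), (p3,q)}
These 21 distinct sets form the basis B.
Close under arbitrary unions to get τ_{X×Y}; counting gives |τ_{X×Y}| = 70.


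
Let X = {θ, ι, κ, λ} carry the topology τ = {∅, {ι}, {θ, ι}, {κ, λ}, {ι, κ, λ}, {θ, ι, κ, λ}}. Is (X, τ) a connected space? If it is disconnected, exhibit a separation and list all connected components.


(X, τ) is disconnected; components = [{θ, ι}, {κ, λ}].

Find clopen sets (U ∈ τ with X ∖ U ∈ τ):
  U = ∅, X ∖ U = {θ, ι, κ, λ} — both open, so U is clopen.
  U = {θ, ι}, X ∖ U = {κ, λ} — both open, so U is clopen.
  U = {κ, λ}, X ∖ U = {θ, ι} — both open, so U is clopen.
  U = {θ, ι, κ, λ}, X ∖ U = ∅ — both open, so U is clopen.
Nontrivial clopen(s) exist: e.g. {θ, ι}. So (X, τ) is disconnected.
Compute connected components by grouping points that agree on all clopens:
  component: {θ, ι}
  component: {κ, λ}


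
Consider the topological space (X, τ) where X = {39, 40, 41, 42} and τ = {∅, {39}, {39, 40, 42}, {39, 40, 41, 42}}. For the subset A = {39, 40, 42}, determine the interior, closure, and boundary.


int(A) = {39, 40, 42}, cl(A) = {39, 40, 41, 42}, ∂A = {41}.

Closed sets in (X, τ) are complements of opens:
  closed(X, τ) = {∅, {41}, {40, 41, 42}, {39, 40, 41, 42}}.
int(A) = ⋃ {U ∈ τ : U ⊆ A}. Opens contained in A: ∅, {39}, {39, 40, 42}.
Taking the union of these: int(A) = {39, 40, 42}.
cl(A) = ⋂ {C closed : A ⊆ C}. Closed sets containing A: {39, 40, 41, 42}.
Intersecting these: cl(A) = {39, 40, 41, 42}.
∂A = cl(A) ∖ int(A) = {39, 40, 41, 42} ∖ {39, 40, 42} = {41}.


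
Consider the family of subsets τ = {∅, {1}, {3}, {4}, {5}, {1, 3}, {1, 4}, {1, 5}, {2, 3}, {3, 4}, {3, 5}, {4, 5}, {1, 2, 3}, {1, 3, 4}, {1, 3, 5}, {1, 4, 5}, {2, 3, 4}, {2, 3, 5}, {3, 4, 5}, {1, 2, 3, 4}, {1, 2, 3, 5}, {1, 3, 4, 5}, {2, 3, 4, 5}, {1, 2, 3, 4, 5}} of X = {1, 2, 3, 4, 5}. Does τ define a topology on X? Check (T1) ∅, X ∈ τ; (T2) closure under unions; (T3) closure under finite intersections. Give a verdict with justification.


τ IS a topology on X.

Axiom (T1): ∅ ∈ τ? Yes; X ∈ τ? Yes.
Axiom (T2/T3): check pairwise unions and intersections of members of τ.
All pairwise intersections and unions checked — each lies in τ. Therefore τ satisfies (T1), (T2), (T3): it IS a topology on X.


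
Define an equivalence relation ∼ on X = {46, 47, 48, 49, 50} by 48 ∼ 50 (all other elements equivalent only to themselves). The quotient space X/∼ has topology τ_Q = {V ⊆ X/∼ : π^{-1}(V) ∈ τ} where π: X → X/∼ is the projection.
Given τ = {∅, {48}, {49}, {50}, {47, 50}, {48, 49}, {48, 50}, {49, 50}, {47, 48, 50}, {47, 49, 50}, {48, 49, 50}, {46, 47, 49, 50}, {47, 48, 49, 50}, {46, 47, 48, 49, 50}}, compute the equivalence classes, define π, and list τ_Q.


X/∼ = {[46], [47], [48=50], [49]}; |τ_Q| = 7.

Equivalence classes: [46], [47], [48=50], [49].
Quotient map π: X → X/∼ sends 46 ↦ [46], 47 ↦ [47], 48 ↦ [48=50], 49 ↦ [49], 50 ↦ [48=50].
For each subset V ⊆ X/∼, compute π^{-1}(V) ⊆ X and check whether π^{-1}(V) ∈ τ. V is open in τ_Q iff π^{-1}(V) ∈ τ.
  V = {}: π^{-1}(V) = ∅ ∈ τ ✓.
  V = {[46]}: π^{-1}(V) = {46} ∉ τ ✗.
  V = {[47]}: π^{-1}(V) = {47} ∉ τ ✗.
  V = {[46], [47]}: π^{-1}(V) = {46, 47} ∉ τ ✗.
  V = {[48=50]}: π^{-1}(V) = {48, 50} ∈ τ ✓.
  V = {[46], [48=50]}: π^{-1}(V) = {46, 48, 50} ∉ τ ✗.
  V = {[47], [48=50]}: π^{-1}(V) = {47, 48, 50} ∈ τ ✓.
  V = {[46], [47], [48=50]}: π^{-1}(V) = {46, 47, 48, 50} ∉ τ ✗.
  V = {[49]}: π^{-1}(V) = {49} ∈ τ ✓.
  V = {[46], [49]}: π^{-1}(V) = {46, 49} ∉ τ ✗.
  V = {[47], [49]}: π^{-1}(V) = {47, 49} ∉ τ ✗.
  V = {[46], [47], [49]}: π^{-1}(V) = {46, 47, 49} ∉ τ ✗.
  V = {[48=50], [49]}: π^{-1}(V) = {48, 49, 50} ∈ τ ✓.
  V = {[46], [48=50], [49]}: π^{-1}(V) = {46, 48, 49, 50} ∉ τ ✗.
  V = {[47], [48=50], [49]}: π^{-1}(V) = {47, 48, 49, 50} ∈ τ ✓.
  V = {[46], [47], [48=50], [49]}: π^{-1}(V) = {46, 47, 48, 49, 50} ∈ τ ✓.
Open sets in the quotient: τ_Q = {{}, {[48=50]}, {[47], [48=50]}, {[49]}, {[48=50], [49]}, {[47], [48=50], [49]}, {[46], [47], [48=50], [49]}} (7 elements).


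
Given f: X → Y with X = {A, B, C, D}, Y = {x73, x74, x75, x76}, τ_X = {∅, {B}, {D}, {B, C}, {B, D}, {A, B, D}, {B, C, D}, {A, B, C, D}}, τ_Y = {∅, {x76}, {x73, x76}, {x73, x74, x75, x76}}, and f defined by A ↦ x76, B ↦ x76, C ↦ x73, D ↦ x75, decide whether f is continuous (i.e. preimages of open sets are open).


f is NOT continuous.

Compute f^{-1}(U) for each U ∈ τ_Y:
  U = ∅: f^{-1}(U) = ∅ ∈ τ_X ✓.
  U = {x76}: f^{-1}(U) = {A, B} ∉ τ_X ✗.
  U = {x73, x76}: f^{-1}(U) = {A, B, C} ∉ τ_X ✗.
  U = {x73, x74, x75, x76}: f^{-1}(U) = {A, B, C, D} ∈ τ_X ✓.
Found U = {x76} with f^{-1}(U) = {A, B} not in τ_X. Therefore f is NOT continuous.


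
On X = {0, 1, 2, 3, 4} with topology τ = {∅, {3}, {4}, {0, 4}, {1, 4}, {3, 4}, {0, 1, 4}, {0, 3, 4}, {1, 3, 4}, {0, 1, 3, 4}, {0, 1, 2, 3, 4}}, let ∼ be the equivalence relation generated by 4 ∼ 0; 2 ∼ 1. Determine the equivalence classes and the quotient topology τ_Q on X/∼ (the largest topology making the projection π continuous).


X/∼ = {[0=4], [1=2], [3]}; |τ_Q| = 5.

Equivalence classes: [0=4], [1=2], [3].
Quotient map π: X → X/∼ sends 0 ↦ [0=4], 1 ↦ [1=2], 2 ↦ [1=2], 3 ↦ [3], 4 ↦ [0=4].
For each subset V ⊆ X/∼, compute π^{-1}(V) ⊆ X and check whether π^{-1}(V) ∈ τ. V is open in τ_Q iff π^{-1}(V) ∈ τ.
  V = {}: π^{-1}(V) = ∅ ∈ τ ✓.
  V = {[0=4]}: π^{-1}(V) = {0, 4} ∈ τ ✓.
  V = {[1=2]}: π^{-1}(V) = {1, 2} ∉ τ ✗.
  V = {[0=4], [1=2]}: π^{-1}(V) = {0, 1, 2, 4} ∉ τ ✗.
  V = {[3]}: π^{-1}(V) = {3} ∈ τ ✓.
  V = {[0=4], [3]}: π^{-1}(V) = {0, 3, 4} ∈ τ ✓.
  V = {[1=2], [3]}: π^{-1}(V) = {1, 2, 3} ∉ τ ✗.
  V = {[0=4], [1=2], [3]}: π^{-1}(V) = {0, 1, 2, 3, 4} ∈ τ ✓.
Open sets in the quotient: τ_Q = {{}, {[0=4]}, {[3]}, {[0=4], [3]}, {[0=4], [1=2], [3]}} (5 elements).


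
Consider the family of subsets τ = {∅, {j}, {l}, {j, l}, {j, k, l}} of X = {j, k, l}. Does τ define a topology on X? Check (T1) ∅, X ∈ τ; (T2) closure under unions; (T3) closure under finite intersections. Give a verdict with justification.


τ IS a topology on X.

Axiom (T1): ∅ ∈ τ? Yes; X ∈ τ? Yes.
Axiom (T2/T3): check pairwise unions and intersections of members of τ.
All pairwise intersections and unions checked — each lies in τ. Therefore τ satisfies (T1), (T2), (T3): it IS a topology on X.


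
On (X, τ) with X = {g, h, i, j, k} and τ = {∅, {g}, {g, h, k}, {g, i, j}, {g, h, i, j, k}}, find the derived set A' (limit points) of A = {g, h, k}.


A' = {h, i, j, k}

For each x ∈ X, list the open sets U ∈ τ with x ∈ U, then check whether U ∩ (A ∖ {x}) ≠ ∅ for every such U.
  x = g: open {g} ∋ x has {g} ∩ (A ∖ {g}) = ∅, so x is NOT a limit point.
  x = h: opens ∋ x are {g, h, k}, {g, h, i, j, k}; each meets A ∖ {h}, so x IS a limit point.
  x = i: opens ∋ x are {g, i, j}, {g, h, i, j, k}; each meets A ∖ {i}, so x IS a limit point.
  x = j: opens ∋ x are {g, i, j}, {g, h, i, j, k}; each meets A ∖ {j}, so x IS a limit point.
  x = k: opens ∋ x are {g, h, k}, {g, h, i, j, k}; each meets A ∖ {k}, so x IS a limit point.
Collecting: A' = {h, i, j, k}.


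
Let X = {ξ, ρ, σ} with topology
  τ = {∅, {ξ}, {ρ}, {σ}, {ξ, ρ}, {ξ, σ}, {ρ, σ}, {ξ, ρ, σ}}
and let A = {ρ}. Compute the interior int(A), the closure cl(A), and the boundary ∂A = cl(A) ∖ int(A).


int(A) = {ρ}, cl(A) = {ρ}, ∂A = ∅.

Closed sets in (X, τ) are complements of opens:
  closed(X, τ) = {∅, {ξ}, {ρ}, {σ}, {ξ, ρ}, {ξ, σ}, {ρ, σ}, {ξ, ρ, σ}}.
int(A) = ⋃ {U ∈ τ : U ⊆ A}. Opens contained in A: ∅, {ρ}.
Taking the union of these: int(A) = {ρ}.
cl(A) = ⋂ {C closed : A ⊆ C}. Closed sets containing A: {ρ}, {ξ, ρ}, {ρ, σ}, {ξ, ρ, σ}.
Intersecting these: cl(A) = {ρ}.
∂A = cl(A) ∖ int(A) = {ρ} ∖ {ρ} = ∅.


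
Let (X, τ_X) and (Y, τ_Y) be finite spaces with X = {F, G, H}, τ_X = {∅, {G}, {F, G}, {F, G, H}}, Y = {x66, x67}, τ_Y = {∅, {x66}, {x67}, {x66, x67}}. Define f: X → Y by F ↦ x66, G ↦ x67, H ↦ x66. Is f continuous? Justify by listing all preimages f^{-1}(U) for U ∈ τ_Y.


f is NOT continuous.

Compute f^{-1}(U) for each U ∈ τ_Y:
  U = ∅: f^{-1}(U) = ∅ ∈ τ_X ✓.
  U = {x66}: f^{-1}(U) = {F, H} ∉ τ_X ✗.
  U = {x67}: f^{-1}(U) = {G} ∈ τ_X ✓.
  U = {x66, x67}: f^{-1}(U) = {F, G, H} ∈ τ_X ✓.
Found U = {x66} with f^{-1}(U) = {F, H} not in τ_X. Therefore f is NOT continuous.


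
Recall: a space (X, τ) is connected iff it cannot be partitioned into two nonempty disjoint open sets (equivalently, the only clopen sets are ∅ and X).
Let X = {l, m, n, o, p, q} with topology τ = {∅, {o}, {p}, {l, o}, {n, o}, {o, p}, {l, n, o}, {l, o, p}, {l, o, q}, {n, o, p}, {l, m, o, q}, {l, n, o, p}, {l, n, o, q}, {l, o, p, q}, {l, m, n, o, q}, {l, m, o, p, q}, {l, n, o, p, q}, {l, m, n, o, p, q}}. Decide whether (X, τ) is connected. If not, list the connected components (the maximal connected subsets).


(X, τ) is disconnected; components = [{p}, {l, m, n, o, q}].

Find clopen sets (U ∈ τ with X ∖ U ∈ τ):
  U = ∅, X ∖ U = {l, m, n, o, p, q} — both open, so U is clopen.
  U = {p}, X ∖ U = {l, m, n, o, q} — both open, so U is clopen.
  U = {l, m, n, o, q}, X ∖ U = {p} — both open, so U is clopen.
  U = {l, m, n, o, p, q}, X ∖ U = ∅ — both open, so U is clopen.
Nontrivial clopen(s) exist: e.g. {p}. So (X, τ) is disconnected.
Compute connected components by grouping points that agree on all clopens:
  component: {p}
  component: {l, m, n, o, q}


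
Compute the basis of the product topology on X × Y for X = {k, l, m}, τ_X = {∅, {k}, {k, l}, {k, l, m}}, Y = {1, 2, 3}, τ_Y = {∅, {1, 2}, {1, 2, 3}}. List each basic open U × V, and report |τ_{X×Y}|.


Basis B = {∅ × ∅, {k} × {1, 2}, {k} × {1, 2, 3}, {k, l} × {1, 2}, {k, l} × {1, 2, 3}, {k, l, m} × {1, 2}, {k, l, m} × {1, 2, 3}}; |τ_{X×Y}| = 10.

Enumerate products U × V with U ∈ τ_X, V ∈ τ_Y (deduplicated):
  ∅ × ∅ = {} (∅)
  {k} × {1, 2} = {(k,1), (k,2)}
  {k} × {1, 2, 3} = {(k,1), (k,2), (k,3)}
  {k, l} × {1, 2} = {(k,1), (k,2), (l,1), (l,2)}
  {k, l} × {1, 2, 3} = {(k,1), (k,2), (k,3), (l,1), (l,2), (l,3)}
  {k, l, m} × {1, 2} = {(k,1), (k,2), (l,1), (l,2), (m,1), (m,2)}
  {k, l, m} × {1, 2, 3} = {(k,1), (k,2), (k,3), (l,1), (l,2), (l,3), (m,1), (m,2), (m,3)}
These 7 distinct sets form the basis B.
Close under arbitrary unions to get τ_{X×Y}; counting gives |τ_{X×Y}| = 10.


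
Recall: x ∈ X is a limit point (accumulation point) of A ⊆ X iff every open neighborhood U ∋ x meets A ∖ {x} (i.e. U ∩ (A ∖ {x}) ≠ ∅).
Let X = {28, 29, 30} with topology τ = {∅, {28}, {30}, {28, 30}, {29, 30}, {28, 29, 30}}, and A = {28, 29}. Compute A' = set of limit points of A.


A' = ∅

For each x ∈ X, list the open sets U ∈ τ with x ∈ U, then check whether U ∩ (A ∖ {x}) ≠ ∅ for every such U.
  x = 28: open {28} ∋ x has {28} ∩ (A ∖ {28}) = ∅, so x is NOT a limit point.
  x = 29: open {29, 30} ∋ x has {29, 30} ∩ (A ∖ {29}) = ∅, so x is NOT a limit point.
  x = 30: open {30} ∋ x has {30} ∩ (A ∖ {30}) = ∅, so x is NOT a limit point.
Collecting: A' = ∅.


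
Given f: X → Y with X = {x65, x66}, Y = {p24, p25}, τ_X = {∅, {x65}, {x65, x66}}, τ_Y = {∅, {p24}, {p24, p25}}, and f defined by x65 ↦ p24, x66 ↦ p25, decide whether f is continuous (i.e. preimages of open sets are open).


f IS continuous.

Compute f^{-1}(U) for each U ∈ τ_Y:
  U = ∅: f^{-1}(U) = ∅ ∈ τ_X ✓.
  U = {p24}: f^{-1}(U) = {x65} ∈ τ_X ✓.
  U = {p24, p25}: f^{-1}(U) = {x65, x66} ∈ τ_X ✓.
Every preimage lies in τ_X, so f IS continuous.


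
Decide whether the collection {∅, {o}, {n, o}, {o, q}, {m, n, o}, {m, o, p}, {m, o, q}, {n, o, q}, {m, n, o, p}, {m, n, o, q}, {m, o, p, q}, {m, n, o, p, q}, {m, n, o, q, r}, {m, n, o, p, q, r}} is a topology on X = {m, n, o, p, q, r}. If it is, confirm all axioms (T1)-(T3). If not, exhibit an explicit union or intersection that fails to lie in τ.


τ is NOT a topology on X.

Axiom (T1): ∅ ∈ τ? Yes; X ∈ τ? Yes.
Axiom (T2/T3): check pairwise unions and intersections of members of τ.
Counterexample for (T3): {m, n, o} ∩ {m, o, p} = {m, o} ∉ τ. Therefore τ is NOT a topology.


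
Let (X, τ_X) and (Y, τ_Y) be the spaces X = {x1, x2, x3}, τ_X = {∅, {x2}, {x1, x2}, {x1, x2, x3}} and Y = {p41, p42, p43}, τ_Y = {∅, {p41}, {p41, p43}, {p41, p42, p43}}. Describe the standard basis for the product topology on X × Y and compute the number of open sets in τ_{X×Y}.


Basis B = {∅ × ∅, {x2} × {p41}, {x1, x2} × {p41}, {x2} × {p41, p43}, {x1, x2, x3} × {p41}, {x2} × {p41, p42, p43}, {x1, x2} × {p41, p43}, {x1, x2} × {p41, p42, p43}, {x1, x2, x3} × {p41, p43}, {x1, x2, x3} × {p41, p42, p43}}; |τ_{X×Y}| = 20.

Enumerate products U × V with U ∈ τ_X, V ∈ τ_Y (deduplicated):
  ∅ × ∅ = {} (∅)
  {x2} × {p41} = {(x2,p41)}
  {x1, x2} × {p41} = {(x1,p41), (x2,p41)}
  {x2} × {p41, p43} = {(x2,p41), (x2,p43)}
  {x1, x2, x3} × {p41} = {(x1,p41), (x2,p41), (x3,p41)}
  {x2} × {p41, p42, p43} = {(x2,p41), (x2,p42), (x2,p43)}
  {x1, x2} × {p41, p43} = {(x1,p41), (x1,p43), (x2,p41), (x2,p43)}
  {x1, x2} × {p41, p42, p43} = {(x1,p41), (x1,p42), (x1,p43), (x2,p41), (x2,p42), (x2,p43)}
  {x1, x2, x3} × {p41, p43} = {(x1,p41), (x1,p43), (x2,p41), (x2,p43), (x3,p41), (x3,p43)}
  {x1, x2, x3} × {p41, p42, p43} = {(x1,p41), (x1,p42), (x1,p43), (x2,p41), (x2,p42), (x2,p43), (x3,p41), (x3,p42), (x3,p43)}
These 10 distinct sets form the basis B.
Close under arbitrary unions to get τ_{X×Y}; counting gives |τ_{X×Y}| = 20.
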